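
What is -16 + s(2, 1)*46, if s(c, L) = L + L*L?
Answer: 76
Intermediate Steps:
s(c, L) = L + L²
-16 + s(2, 1)*46 = -16 + (1*(1 + 1))*46 = -16 + (1*2)*46 = -16 + 2*46 = -16 + 92 = 76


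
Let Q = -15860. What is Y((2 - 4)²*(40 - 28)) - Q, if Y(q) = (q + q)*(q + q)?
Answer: 25076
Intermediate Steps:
Y(q) = 4*q² (Y(q) = (2*q)*(2*q) = 4*q²)
Y((2 - 4)²*(40 - 28)) - Q = 4*((2 - 4)²*(40 - 28))² - 1*(-15860) = 4*((-2)²*12)² + 15860 = 4*(4*12)² + 15860 = 4*48² + 15860 = 4*2304 + 15860 = 9216 + 15860 = 25076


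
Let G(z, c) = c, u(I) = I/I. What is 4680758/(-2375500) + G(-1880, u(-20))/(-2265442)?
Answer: -1325498517567/672694683875 ≈ -1.9704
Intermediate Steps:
u(I) = 1
4680758/(-2375500) + G(-1880, u(-20))/(-2265442) = 4680758/(-2375500) + 1/(-2265442) = 4680758*(-1/2375500) + 1*(-1/2265442) = -2340379/1187750 - 1/2265442 = -1325498517567/672694683875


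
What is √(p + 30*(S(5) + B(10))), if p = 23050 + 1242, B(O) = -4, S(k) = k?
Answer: √24322 ≈ 155.96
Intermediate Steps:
p = 24292
√(p + 30*(S(5) + B(10))) = √(24292 + 30*(5 - 4)) = √(24292 + 30*1) = √(24292 + 30) = √24322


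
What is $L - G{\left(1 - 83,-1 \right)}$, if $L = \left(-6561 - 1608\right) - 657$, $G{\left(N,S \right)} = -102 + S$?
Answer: $-8723$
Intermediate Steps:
$L = -8826$ ($L = -8169 - 657 = -8826$)
$L - G{\left(1 - 83,-1 \right)} = -8826 - \left(-102 - 1\right) = -8826 - -103 = -8826 + 103 = -8723$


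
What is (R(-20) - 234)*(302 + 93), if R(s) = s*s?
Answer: 65570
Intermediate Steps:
R(s) = s²
(R(-20) - 234)*(302 + 93) = ((-20)² - 234)*(302 + 93) = (400 - 234)*395 = 166*395 = 65570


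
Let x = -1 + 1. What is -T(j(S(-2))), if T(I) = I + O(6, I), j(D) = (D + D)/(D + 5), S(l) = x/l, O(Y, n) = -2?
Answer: 2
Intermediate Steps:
x = 0
S(l) = 0 (S(l) = 0/l = 0)
j(D) = 2*D/(5 + D) (j(D) = (2*D)/(5 + D) = 2*D/(5 + D))
T(I) = -2 + I (T(I) = I - 2 = -2 + I)
-T(j(S(-2))) = -(-2 + 2*0/(5 + 0)) = -(-2 + 2*0/5) = -(-2 + 2*0*(⅕)) = -(-2 + 0) = -1*(-2) = 2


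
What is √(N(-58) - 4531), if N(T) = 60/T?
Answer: I*√3811441/29 ≈ 67.32*I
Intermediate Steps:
√(N(-58) - 4531) = √(60/(-58) - 4531) = √(60*(-1/58) - 4531) = √(-30/29 - 4531) = √(-131429/29) = I*√3811441/29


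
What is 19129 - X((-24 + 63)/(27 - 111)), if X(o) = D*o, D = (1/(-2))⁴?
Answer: 8569805/448 ≈ 19129.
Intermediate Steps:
D = 1/16 (D = (-½)⁴ = 1/16 ≈ 0.062500)
X(o) = o/16
19129 - X((-24 + 63)/(27 - 111)) = 19129 - (-24 + 63)/(27 - 111)/16 = 19129 - 39/(-84)/16 = 19129 - 39*(-1/84)/16 = 19129 - (-13)/(16*28) = 19129 - 1*(-13/448) = 19129 + 13/448 = 8569805/448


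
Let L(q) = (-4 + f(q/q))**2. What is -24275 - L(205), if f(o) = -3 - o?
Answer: -24339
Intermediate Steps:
L(q) = 64 (L(q) = (-4 + (-3 - q/q))**2 = (-4 + (-3 - 1*1))**2 = (-4 + (-3 - 1))**2 = (-4 - 4)**2 = (-8)**2 = 64)
-24275 - L(205) = -24275 - 1*64 = -24275 - 64 = -24339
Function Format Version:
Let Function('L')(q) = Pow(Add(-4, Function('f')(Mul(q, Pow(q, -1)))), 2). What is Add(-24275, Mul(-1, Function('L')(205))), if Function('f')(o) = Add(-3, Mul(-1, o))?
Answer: -24339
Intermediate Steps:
Function('L')(q) = 64 (Function('L')(q) = Pow(Add(-4, Add(-3, Mul(-1, Mul(q, Pow(q, -1))))), 2) = Pow(Add(-4, Add(-3, Mul(-1, 1))), 2) = Pow(Add(-4, Add(-3, -1)), 2) = Pow(Add(-4, -4), 2) = Pow(-8, 2) = 64)
Add(-24275, Mul(-1, Function('L')(205))) = Add(-24275, Mul(-1, 64)) = Add(-24275, -64) = -24339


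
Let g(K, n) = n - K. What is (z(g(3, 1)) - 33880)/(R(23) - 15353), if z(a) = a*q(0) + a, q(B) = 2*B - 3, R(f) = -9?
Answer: 16938/7681 ≈ 2.2052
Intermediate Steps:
q(B) = -3 + 2*B
z(a) = -2*a (z(a) = a*(-3 + 2*0) + a = a*(-3 + 0) + a = a*(-3) + a = -3*a + a = -2*a)
(z(g(3, 1)) - 33880)/(R(23) - 15353) = (-2*(1 - 1*3) - 33880)/(-9 - 15353) = (-2*(1 - 3) - 33880)/(-15362) = (-2*(-2) - 33880)*(-1/15362) = (4 - 33880)*(-1/15362) = -33876*(-1/15362) = 16938/7681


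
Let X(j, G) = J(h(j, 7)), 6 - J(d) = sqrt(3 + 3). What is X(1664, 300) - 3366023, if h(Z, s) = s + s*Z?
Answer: -3366017 - sqrt(6) ≈ -3.3660e+6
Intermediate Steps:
h(Z, s) = s + Z*s
J(d) = 6 - sqrt(6) (J(d) = 6 - sqrt(3 + 3) = 6 - sqrt(6))
X(j, G) = 6 - sqrt(6)
X(1664, 300) - 3366023 = (6 - sqrt(6)) - 3366023 = -3366017 - sqrt(6)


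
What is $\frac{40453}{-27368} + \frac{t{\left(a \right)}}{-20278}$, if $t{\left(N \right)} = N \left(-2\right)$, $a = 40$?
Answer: $- \frac{409058247}{277484152} \approx -1.4742$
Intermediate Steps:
$t{\left(N \right)} = - 2 N$
$\frac{40453}{-27368} + \frac{t{\left(a \right)}}{-20278} = \frac{40453}{-27368} + \frac{\left(-2\right) 40}{-20278} = 40453 \left(- \frac{1}{27368}\right) - - \frac{40}{10139} = - \frac{40453}{27368} + \frac{40}{10139} = - \frac{409058247}{277484152}$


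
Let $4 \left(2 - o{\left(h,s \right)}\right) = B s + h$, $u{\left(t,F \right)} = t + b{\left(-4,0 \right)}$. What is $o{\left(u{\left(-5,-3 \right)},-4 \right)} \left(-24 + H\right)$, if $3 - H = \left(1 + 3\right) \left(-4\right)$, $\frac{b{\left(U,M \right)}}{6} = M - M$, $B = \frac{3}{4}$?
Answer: $-20$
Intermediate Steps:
$B = \frac{3}{4}$ ($B = 3 \cdot \frac{1}{4} = \frac{3}{4} \approx 0.75$)
$b{\left(U,M \right)} = 0$ ($b{\left(U,M \right)} = 6 \left(M - M\right) = 6 \cdot 0 = 0$)
$u{\left(t,F \right)} = t$ ($u{\left(t,F \right)} = t + 0 = t$)
$H = 19$ ($H = 3 - \left(1 + 3\right) \left(-4\right) = 3 - 4 \left(-4\right) = 3 - -16 = 3 + 16 = 19$)
$o{\left(h,s \right)} = 2 - \frac{3 s}{16} - \frac{h}{4}$ ($o{\left(h,s \right)} = 2 - \frac{\frac{3 s}{4} + h}{4} = 2 - \frac{h + \frac{3 s}{4}}{4} = 2 - \left(\frac{h}{4} + \frac{3 s}{16}\right) = 2 - \frac{3 s}{16} - \frac{h}{4}$)
$o{\left(u{\left(-5,-3 \right)},-4 \right)} \left(-24 + H\right) = \left(2 - - \frac{3}{4} - - \frac{5}{4}\right) \left(-24 + 19\right) = \left(2 + \frac{3}{4} + \frac{5}{4}\right) \left(-5\right) = 4 \left(-5\right) = -20$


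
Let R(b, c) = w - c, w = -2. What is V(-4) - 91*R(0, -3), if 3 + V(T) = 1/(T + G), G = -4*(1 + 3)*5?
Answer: -7897/84 ≈ -94.012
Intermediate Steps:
G = -80 (G = -4*4*5 = -16*5 = -80)
R(b, c) = -2 - c
V(T) = -3 + 1/(-80 + T) (V(T) = -3 + 1/(T - 80) = -3 + 1/(-80 + T))
V(-4) - 91*R(0, -3) = (241 - 3*(-4))/(-80 - 4) - 91*(-2 - 1*(-3)) = (241 + 12)/(-84) - 91*(-2 + 3) = -1/84*253 - 91*1 = -253/84 - 91 = -7897/84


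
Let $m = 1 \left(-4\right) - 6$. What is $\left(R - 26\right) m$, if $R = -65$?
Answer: $910$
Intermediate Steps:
$m = -10$ ($m = -4 - 6 = -10$)
$\left(R - 26\right) m = \left(-65 - 26\right) \left(-10\right) = \left(-91\right) \left(-10\right) = 910$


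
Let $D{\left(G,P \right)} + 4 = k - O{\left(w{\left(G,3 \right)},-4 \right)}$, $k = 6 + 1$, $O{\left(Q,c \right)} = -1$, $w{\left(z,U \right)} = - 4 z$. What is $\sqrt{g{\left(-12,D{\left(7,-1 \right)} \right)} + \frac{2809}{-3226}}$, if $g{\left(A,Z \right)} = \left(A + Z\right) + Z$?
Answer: $\frac{i \sqrt{50690138}}{3226} \approx 2.207 i$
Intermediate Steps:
$k = 7$
$D{\left(G,P \right)} = 4$ ($D{\left(G,P \right)} = -4 + \left(7 - -1\right) = -4 + \left(7 + 1\right) = -4 + 8 = 4$)
$g{\left(A,Z \right)} = A + 2 Z$
$\sqrt{g{\left(-12,D{\left(7,-1 \right)} \right)} + \frac{2809}{-3226}} = \sqrt{\left(-12 + 2 \cdot 4\right) + \frac{2809}{-3226}} = \sqrt{\left(-12 + 8\right) + 2809 \left(- \frac{1}{3226}\right)} = \sqrt{-4 - \frac{2809}{3226}} = \sqrt{- \frac{15713}{3226}} = \frac{i \sqrt{50690138}}{3226}$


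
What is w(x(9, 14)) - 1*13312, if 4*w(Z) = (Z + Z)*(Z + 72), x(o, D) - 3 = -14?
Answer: -27295/2 ≈ -13648.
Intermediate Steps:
x(o, D) = -11 (x(o, D) = 3 - 14 = -11)
w(Z) = Z*(72 + Z)/2 (w(Z) = ((Z + Z)*(Z + 72))/4 = ((2*Z)*(72 + Z))/4 = (2*Z*(72 + Z))/4 = Z*(72 + Z)/2)
w(x(9, 14)) - 1*13312 = (½)*(-11)*(72 - 11) - 1*13312 = (½)*(-11)*61 - 13312 = -671/2 - 13312 = -27295/2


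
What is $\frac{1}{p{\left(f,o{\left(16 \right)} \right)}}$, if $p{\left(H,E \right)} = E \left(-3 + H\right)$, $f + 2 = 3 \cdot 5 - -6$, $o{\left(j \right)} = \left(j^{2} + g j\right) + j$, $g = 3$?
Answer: $\frac{1}{5120} \approx 0.00019531$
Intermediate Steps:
$o{\left(j \right)} = j^{2} + 4 j$ ($o{\left(j \right)} = \left(j^{2} + 3 j\right) + j = j^{2} + 4 j$)
$f = 19$ ($f = -2 + \left(3 \cdot 5 - -6\right) = -2 + \left(15 + 6\right) = -2 + 21 = 19$)
$\frac{1}{p{\left(f,o{\left(16 \right)} \right)}} = \frac{1}{16 \left(4 + 16\right) \left(-3 + 19\right)} = \frac{1}{16 \cdot 20 \cdot 16} = \frac{1}{320 \cdot 16} = \frac{1}{5120}$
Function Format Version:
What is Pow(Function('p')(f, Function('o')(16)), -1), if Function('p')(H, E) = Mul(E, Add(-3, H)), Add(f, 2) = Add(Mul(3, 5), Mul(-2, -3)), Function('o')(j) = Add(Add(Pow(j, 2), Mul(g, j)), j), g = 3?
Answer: Rational(1, 5120) ≈ 0.00019531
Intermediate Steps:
Function('o')(j) = Add(Pow(j, 2), Mul(4, j)) (Function('o')(j) = Add(Add(Pow(j, 2), Mul(3, j)), j) = Add(Pow(j, 2), Mul(4, j)))
f = 19 (f = Add(-2, Add(Mul(3, 5), Mul(-2, -3))) = Add(-2, Add(15, 6)) = Add(-2, 21) = 19)
Pow(Function('p')(f, Function('o')(16)), -1) = Pow(Mul(Mul(16, Add(4, 16)), Add(-3, 19)), -1) = Pow(Mul(Mul(16, 20), 16), -1) = Pow(Mul(320, 16), -1) = Pow(5120, -1) = Rational(1, 5120)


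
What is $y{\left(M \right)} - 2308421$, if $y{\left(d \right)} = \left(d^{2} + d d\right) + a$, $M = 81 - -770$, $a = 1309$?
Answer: $-858710$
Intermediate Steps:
$M = 851$ ($M = 81 + 770 = 851$)
$y{\left(d \right)} = 1309 + 2 d^{2}$ ($y{\left(d \right)} = \left(d^{2} + d d\right) + 1309 = \left(d^{2} + d^{2}\right) + 1309 = 2 d^{2} + 1309 = 1309 + 2 d^{2}$)
$y{\left(M \right)} - 2308421 = \left(1309 + 2 \cdot 851^{2}\right) - 2308421 = \left(1309 + 2 \cdot 724201\right) - 2308421 = \left(1309 + 1448402\right) - 2308421 = 1449711 - 2308421 = -858710$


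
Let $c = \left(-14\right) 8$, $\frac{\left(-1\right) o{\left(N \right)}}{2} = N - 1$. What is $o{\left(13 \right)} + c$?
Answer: $-136$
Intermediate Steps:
$o{\left(N \right)} = 2 - 2 N$ ($o{\left(N \right)} = - 2 \left(N - 1\right) = - 2 \left(-1 + N\right) = 2 - 2 N$)
$c = -112$
$o{\left(13 \right)} + c = \left(2 - 26\right) - 112 = -24 - 112 = -136$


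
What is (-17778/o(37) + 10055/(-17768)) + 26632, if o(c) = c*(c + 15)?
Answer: 227524131525/8546408 ≈ 26622.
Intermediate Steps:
o(c) = c*(15 + c)
(-17778/o(37) + 10055/(-17768)) + 26632 = (-17778*1/(37*(15 + 37)) + 10055/(-17768)) + 26632 = (-17778/(37*52) + 10055*(-1/17768)) + 26632 = (-17778/1924 - 10055/17768) + 26632 = (-17778*1/1924 - 10055/17768) + 26632 = (-8889/962 - 10055/17768) + 26632 = -83806331/8546408 + 26632 = 227524131525/8546408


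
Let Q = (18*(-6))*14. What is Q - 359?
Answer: -1871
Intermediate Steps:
Q = -1512 (Q = -108*14 = -1512)
Q - 359 = -1512 - 359 = -1871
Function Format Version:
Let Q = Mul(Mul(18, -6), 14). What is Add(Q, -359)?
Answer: -1871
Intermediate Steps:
Q = -1512 (Q = Mul(-108, 14) = -1512)
Add(Q, -359) = Add(-1512, -359) = -1871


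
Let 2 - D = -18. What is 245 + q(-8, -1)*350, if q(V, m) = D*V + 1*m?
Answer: -56105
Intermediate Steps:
D = 20 (D = 2 - 1*(-18) = 2 + 18 = 20)
q(V, m) = m + 20*V (q(V, m) = 20*V + 1*m = 20*V + m = m + 20*V)
245 + q(-8, -1)*350 = 245 + (-1 + 20*(-8))*350 = 245 + (-1 - 160)*350 = 245 - 161*350 = 245 - 56350 = -56105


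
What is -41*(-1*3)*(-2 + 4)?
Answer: 246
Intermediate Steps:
-41*(-1*3)*(-2 + 4) = -(-123)*2 = -41*(-6) = 246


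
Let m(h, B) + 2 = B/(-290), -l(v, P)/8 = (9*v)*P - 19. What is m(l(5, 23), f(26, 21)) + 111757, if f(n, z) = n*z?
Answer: 16204202/145 ≈ 1.1175e+5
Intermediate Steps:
l(v, P) = 152 - 72*P*v (l(v, P) = -8*((9*v)*P - 19) = -8*(9*P*v - 19) = -8*(-19 + 9*P*v) = 152 - 72*P*v)
m(h, B) = -2 - B/290 (m(h, B) = -2 + B/(-290) = -2 + B*(-1/290) = -2 - B/290)
m(l(5, 23), f(26, 21)) + 111757 = (-2 - 13*21/145) + 111757 = (-2 - 1/290*546) + 111757 = (-2 - 273/145) + 111757 = -563/145 + 111757 = 16204202/145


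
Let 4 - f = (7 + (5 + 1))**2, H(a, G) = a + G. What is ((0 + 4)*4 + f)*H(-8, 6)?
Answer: 298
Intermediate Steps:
H(a, G) = G + a
f = -165 (f = 4 - (7 + (5 + 1))**2 = 4 - (7 + 6)**2 = 4 - 1*13**2 = 4 - 1*169 = 4 - 169 = -165)
((0 + 4)*4 + f)*H(-8, 6) = ((0 + 4)*4 - 165)*(6 - 8) = (4*4 - 165)*(-2) = (16 - 165)*(-2) = -149*(-2) = 298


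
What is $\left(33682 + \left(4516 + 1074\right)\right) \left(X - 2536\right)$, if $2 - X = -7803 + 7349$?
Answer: $-81685760$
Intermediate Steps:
$X = 456$ ($X = 2 - \left(-7803 + 7349\right) = 2 - -454 = 2 + 454 = 456$)
$\left(33682 + \left(4516 + 1074\right)\right) \left(X - 2536\right) = \left(33682 + \left(4516 + 1074\right)\right) \left(456 - 2536\right) = \left(33682 + 5590\right) \left(-2080\right) = 39272 \left(-2080\right) = -81685760$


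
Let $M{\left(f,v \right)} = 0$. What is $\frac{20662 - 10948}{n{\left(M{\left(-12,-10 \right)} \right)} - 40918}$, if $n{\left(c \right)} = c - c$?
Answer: $- \frac{4857}{20459} \approx -0.2374$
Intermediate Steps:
$n{\left(c \right)} = 0$
$\frac{20662 - 10948}{n{\left(M{\left(-12,-10 \right)} \right)} - 40918} = \frac{20662 - 10948}{0 - 40918} = \frac{9714}{-40918} = 9714 \left(- \frac{1}{40918}\right) = - \frac{4857}{20459}$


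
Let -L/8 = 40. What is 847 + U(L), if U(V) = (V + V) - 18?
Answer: 189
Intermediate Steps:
L = -320 (L = -8*40 = -320)
U(V) = -18 + 2*V (U(V) = 2*V - 18 = -18 + 2*V)
847 + U(L) = 847 + (-18 + 2*(-320)) = 847 + (-18 - 640) = 847 - 658 = 189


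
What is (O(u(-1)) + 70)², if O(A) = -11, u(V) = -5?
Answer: 3481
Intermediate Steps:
(O(u(-1)) + 70)² = (-11 + 70)² = 59² = 3481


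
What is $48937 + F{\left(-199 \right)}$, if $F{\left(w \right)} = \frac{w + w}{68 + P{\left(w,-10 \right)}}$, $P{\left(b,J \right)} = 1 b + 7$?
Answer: $\frac{3034293}{62} \approx 48940.0$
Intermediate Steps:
$P{\left(b,J \right)} = 7 + b$ ($P{\left(b,J \right)} = b + 7 = 7 + b$)
$F{\left(w \right)} = \frac{2 w}{75 + w}$ ($F{\left(w \right)} = \frac{w + w}{68 + \left(7 + w\right)} = \frac{2 w}{75 + w}$)
$48937 + F{\left(-199 \right)} = 48937 + 2 \left(-199\right) \frac{1}{75 - 199} = 48937 + 2 \left(-199\right) \frac{1}{-124} = 48937 + 2 \left(-199\right) \left(- \frac{1}{124}\right) = 48937 + \frac{199}{62} = \frac{3034293}{62}$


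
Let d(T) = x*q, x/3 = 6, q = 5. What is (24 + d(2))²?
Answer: 12996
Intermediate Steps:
x = 18 (x = 3*6 = 18)
d(T) = 90 (d(T) = 18*5 = 90)
(24 + d(2))² = (24 + 90)² = 114² = 12996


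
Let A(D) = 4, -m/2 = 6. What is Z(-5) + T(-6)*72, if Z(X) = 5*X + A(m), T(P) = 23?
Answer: 1635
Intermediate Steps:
m = -12 (m = -2*6 = -12)
Z(X) = 4 + 5*X (Z(X) = 5*X + 4 = 4 + 5*X)
Z(-5) + T(-6)*72 = (4 + 5*(-5)) + 23*72 = (4 - 25) + 1656 = -21 + 1656 = 1635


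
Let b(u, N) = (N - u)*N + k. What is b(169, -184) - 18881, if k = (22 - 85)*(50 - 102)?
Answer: 49347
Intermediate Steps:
k = 3276 (k = -63*(-52) = 3276)
b(u, N) = 3276 + N*(N - u) (b(u, N) = (N - u)*N + 3276 = N*(N - u) + 3276 = 3276 + N*(N - u))
b(169, -184) - 18881 = (3276 + (-184)² - 1*(-184)*169) - 18881 = (3276 + 33856 + 31096) - 18881 = 68228 - 18881 = 49347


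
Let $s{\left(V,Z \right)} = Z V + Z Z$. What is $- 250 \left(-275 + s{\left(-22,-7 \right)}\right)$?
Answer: $18000$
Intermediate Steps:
$s{\left(V,Z \right)} = Z^{2} + V Z$ ($s{\left(V,Z \right)} = V Z + Z^{2} = Z^{2} + V Z$)
$- 250 \left(-275 + s{\left(-22,-7 \right)}\right) = - 250 \left(-275 - 7 \left(-22 - 7\right)\right) = - 250 \left(-275 - -203\right) = - 250 \left(-275 + 203\right) = \left(-250\right) \left(-72\right) = 18000$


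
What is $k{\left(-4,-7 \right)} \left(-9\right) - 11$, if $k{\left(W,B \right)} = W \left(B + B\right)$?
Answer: $-515$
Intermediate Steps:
$k{\left(W,B \right)} = 2 B W$ ($k{\left(W,B \right)} = W 2 B = 2 B W$)
$k{\left(-4,-7 \right)} \left(-9\right) - 11 = 2 \left(-7\right) \left(-4\right) \left(-9\right) - 11 = 56 \left(-9\right) - 11 = -504 - 11 = -515$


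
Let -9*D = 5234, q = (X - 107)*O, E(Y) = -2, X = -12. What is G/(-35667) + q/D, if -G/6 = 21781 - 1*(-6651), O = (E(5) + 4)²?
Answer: 174279326/31113513 ≈ 5.6014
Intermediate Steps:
O = 4 (O = (-2 + 4)² = 2² = 4)
G = -170592 (G = -6*(21781 - 1*(-6651)) = -6*(21781 + 6651) = -6*28432 = -170592)
q = -476 (q = (-12 - 107)*4 = -119*4 = -476)
D = -5234/9 (D = -⅑*5234 = -5234/9 ≈ -581.56)
G/(-35667) + q/D = -170592/(-35667) - 476/(-5234/9) = -170592*(-1/35667) - 476*(-9/5234) = 56864/11889 + 2142/2617 = 174279326/31113513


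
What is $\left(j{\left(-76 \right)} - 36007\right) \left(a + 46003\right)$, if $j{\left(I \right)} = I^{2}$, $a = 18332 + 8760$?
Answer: $-2209734945$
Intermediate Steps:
$a = 27092$
$\left(j{\left(-76 \right)} - 36007\right) \left(a + 46003\right) = \left(\left(-76\right)^{2} - 36007\right) \left(27092 + 46003\right) = \left(5776 - 36007\right) 73095 = \left(-30231\right) 73095 = -2209734945$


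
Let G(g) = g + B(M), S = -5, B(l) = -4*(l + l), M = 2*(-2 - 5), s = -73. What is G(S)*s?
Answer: -7811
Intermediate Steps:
M = -14 (M = 2*(-7) = -14)
B(l) = -8*l
G(g) = 112 + g (G(g) = g - 8*(-14) = g + 112 = 112 + g)
G(S)*s = (112 - 5)*(-73) = 107*(-73) = -7811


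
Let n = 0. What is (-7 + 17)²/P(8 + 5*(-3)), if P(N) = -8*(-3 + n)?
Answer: 25/6 ≈ 4.1667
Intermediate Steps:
P(N) = 24 (P(N) = -8*(-3 + 0) = -8*(-3) = 24)
(-7 + 17)²/P(8 + 5*(-3)) = (-7 + 17)²/24 = 10²*(1/24) = 100*(1/24) = 25/6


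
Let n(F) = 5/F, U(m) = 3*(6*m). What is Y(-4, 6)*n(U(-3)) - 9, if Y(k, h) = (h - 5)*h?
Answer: -86/9 ≈ -9.5556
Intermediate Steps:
Y(k, h) = h*(-5 + h) (Y(k, h) = (-5 + h)*h = h*(-5 + h))
U(m) = 18*m
Y(-4, 6)*n(U(-3)) - 9 = (6*(-5 + 6))*(5/((18*(-3)))) - 9 = (6*1)*(5/(-54)) - 9 = 6*(5*(-1/54)) - 9 = 6*(-5/54) - 9 = -5/9 - 9 = -86/9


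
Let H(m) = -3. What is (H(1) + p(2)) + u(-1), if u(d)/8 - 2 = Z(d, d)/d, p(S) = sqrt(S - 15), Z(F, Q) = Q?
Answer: 21 + I*sqrt(13) ≈ 21.0 + 3.6056*I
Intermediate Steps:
p(S) = sqrt(-15 + S)
u(d) = 24 (u(d) = 16 + 8*(d/d) = 16 + 8*1 = 16 + 8 = 24)
(H(1) + p(2)) + u(-1) = (-3 + sqrt(-15 + 2)) + 24 = (-3 + sqrt(-13)) + 24 = (-3 + I*sqrt(13)) + 24 = 21 + I*sqrt(13)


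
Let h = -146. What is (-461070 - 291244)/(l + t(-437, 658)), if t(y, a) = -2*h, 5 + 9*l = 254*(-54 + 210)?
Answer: -6770826/42247 ≈ -160.27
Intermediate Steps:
l = 39619/9 (l = -5/9 + (254*(-54 + 210))/9 = -5/9 + (254*156)/9 = -5/9 + (⅑)*39624 = -5/9 + 13208/3 = 39619/9 ≈ 4402.1)
t(y, a) = 292 (t(y, a) = -2*(-146) = 292)
(-461070 - 291244)/(l + t(-437, 658)) = (-461070 - 291244)/(39619/9 + 292) = -752314/42247/9 = -752314*9/42247 = -6770826/42247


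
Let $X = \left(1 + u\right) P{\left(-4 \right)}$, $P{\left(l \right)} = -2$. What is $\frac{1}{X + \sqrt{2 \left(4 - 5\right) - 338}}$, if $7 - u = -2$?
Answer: $- \frac{1}{37} - \frac{i \sqrt{85}}{370} \approx -0.027027 - 0.024918 i$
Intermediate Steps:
$u = 9$ ($u = 7 - -2 = 7 + 2 = 9$)
$X = -20$ ($X = \left(1 + 9\right) \left(-2\right) = 10 \left(-2\right) = -20$)
$\frac{1}{X + \sqrt{2 \left(4 - 5\right) - 338}} = \frac{1}{-20 + \sqrt{2 \left(4 - 5\right) - 338}} = \frac{1}{-20 + \sqrt{2 \left(-1\right) - 338}} = \frac{1}{-20 + \sqrt{-2 - 338}} = \frac{1}{-20 + \sqrt{-340}} = \frac{1}{-20 + 2 i \sqrt{85}}$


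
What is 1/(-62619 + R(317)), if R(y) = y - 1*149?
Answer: -1/62451 ≈ -1.6013e-5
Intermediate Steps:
R(y) = -149 + y (R(y) = y - 149 = -149 + y)
1/(-62619 + R(317)) = 1/(-62619 + (-149 + 317)) = 1/(-62619 + 168) = 1/(-62451) = -1/62451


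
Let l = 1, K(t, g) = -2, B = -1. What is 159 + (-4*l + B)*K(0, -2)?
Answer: 169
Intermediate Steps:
159 + (-4*l + B)*K(0, -2) = 159 + (-4*1 - 1)*(-2) = 159 + (-4 - 1)*(-2) = 159 - 5*(-2) = 159 + 10 = 169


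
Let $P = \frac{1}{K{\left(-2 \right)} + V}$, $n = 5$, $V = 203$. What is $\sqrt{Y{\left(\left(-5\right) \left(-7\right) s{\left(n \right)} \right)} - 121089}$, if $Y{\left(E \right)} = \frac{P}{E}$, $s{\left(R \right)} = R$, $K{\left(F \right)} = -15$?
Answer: $\frac{i \sqrt{1310679444571}}{3290} \approx 347.98 i$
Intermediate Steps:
$P = \frac{1}{188}$ ($P = \frac{1}{-15 + 203} = \frac{1}{188} \approx 0.0053191$)
$Y{\left(E \right)} = \frac{1}{188 E}$
$\sqrt{Y{\left(\left(-5\right) \left(-7\right) s{\left(n \right)} \right)} - 121089} = \sqrt{\frac{1}{188 \left(-5\right) \left(-7\right) 5} - 121089} = \sqrt{\frac{1}{188 \cdot 35 \cdot 5} - 121089} = \sqrt{\frac{1}{188 \cdot 175} - 121089} = \sqrt{\frac{1}{188} \cdot \frac{1}{175} - 121089} = \sqrt{\frac{1}{32900} - 121089} = \sqrt{- \frac{3983828099}{32900}} = \frac{i \sqrt{1310679444571}}{3290}$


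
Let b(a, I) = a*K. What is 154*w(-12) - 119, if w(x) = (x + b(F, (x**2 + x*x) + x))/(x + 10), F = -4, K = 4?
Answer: 2037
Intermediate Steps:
b(a, I) = 4*a (b(a, I) = a*4 = 4*a)
w(x) = (-16 + x)/(10 + x) (w(x) = (x + 4*(-4))/(x + 10) = (x - 16)/(10 + x) = (-16 + x)/(10 + x))
154*w(-12) - 119 = 154*((-16 - 12)/(10 - 12)) - 119 = 154*(-28/(-2)) - 119 = 154*(-1/2*(-28)) - 119 = 154*14 - 119 = 2156 - 119 = 2037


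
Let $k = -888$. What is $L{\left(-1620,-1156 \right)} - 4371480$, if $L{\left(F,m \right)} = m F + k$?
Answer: $-2499648$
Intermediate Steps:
$L{\left(F,m \right)} = -888 + F m$ ($L{\left(F,m \right)} = m F - 888 = F m - 888 = -888 + F m$)
$L{\left(-1620,-1156 \right)} - 4371480 = \left(-888 - -1872720\right) - 4371480 = \left(-888 + 1872720\right) - 4371480 = 1871832 - 4371480 = -2499648$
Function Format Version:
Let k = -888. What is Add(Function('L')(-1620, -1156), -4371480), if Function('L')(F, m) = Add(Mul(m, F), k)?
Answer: -2499648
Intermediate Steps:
Function('L')(F, m) = Add(-888, Mul(F, m)) (Function('L')(F, m) = Add(Mul(m, F), -888) = Add(Mul(F, m), -888) = Add(-888, Mul(F, m)))
Add(Function('L')(-1620, -1156), -4371480) = Add(Add(-888, Mul(-1620, -1156)), -4371480) = Add(Add(-888, 1872720), -4371480) = Add(1871832, -4371480) = -2499648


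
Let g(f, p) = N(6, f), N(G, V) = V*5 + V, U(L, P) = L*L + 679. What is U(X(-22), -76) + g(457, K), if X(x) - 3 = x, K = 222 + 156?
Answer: 3782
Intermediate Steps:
K = 378
X(x) = 3 + x
U(L, P) = 679 + L**2 (U(L, P) = L**2 + 679 = 679 + L**2)
N(G, V) = 6*V (N(G, V) = 5*V + V = 6*V)
g(f, p) = 6*f
U(X(-22), -76) + g(457, K) = (679 + (3 - 22)**2) + 6*457 = (679 + (-19)**2) + 2742 = (679 + 361) + 2742 = 1040 + 2742 = 3782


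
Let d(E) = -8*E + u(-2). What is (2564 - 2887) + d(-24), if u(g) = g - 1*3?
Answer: -136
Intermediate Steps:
u(g) = -3 + g (u(g) = g - 3 = -3 + g)
d(E) = -5 - 8*E (d(E) = -8*E + (-3 - 2) = -8*E - 5 = -5 - 8*E)
(2564 - 2887) + d(-24) = (2564 - 2887) + (-5 - 8*(-24)) = -323 + (-5 + 192) = -323 + 187 = -136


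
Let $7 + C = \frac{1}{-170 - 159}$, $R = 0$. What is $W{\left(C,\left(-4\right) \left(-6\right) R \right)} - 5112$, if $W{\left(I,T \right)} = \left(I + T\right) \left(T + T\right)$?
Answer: $-5112$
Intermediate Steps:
$C = - \frac{2304}{329}$ ($C = -7 + \frac{1}{-170 - 159} = -7 + \frac{1}{-329} = -7 - \frac{1}{329} = - \frac{2304}{329} \approx -7.003$)
$W{\left(I,T \right)} = 2 T \left(I + T\right)$ ($W{\left(I,T \right)} = \left(I + T\right) 2 T = 2 T \left(I + T\right)$)
$W{\left(C,\left(-4\right) \left(-6\right) R \right)} - 5112 = 2 \left(-4\right) \left(-6\right) 0 \left(- \frac{2304}{329} + \left(-4\right) \left(-6\right) 0\right) - 5112 = 2 \cdot 24 \cdot 0 \left(- \frac{2304}{329} + 24 \cdot 0\right) - 5112 = 2 \cdot 0 \left(- \frac{2304}{329} + 0\right) - 5112 = 2 \cdot 0 \left(- \frac{2304}{329}\right) - 5112 = 0 - 5112 = -5112$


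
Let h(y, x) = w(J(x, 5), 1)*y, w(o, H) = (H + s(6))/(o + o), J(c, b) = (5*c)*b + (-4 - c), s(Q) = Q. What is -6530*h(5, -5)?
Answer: 114275/124 ≈ 921.57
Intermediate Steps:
J(c, b) = -4 - c + 5*b*c (J(c, b) = 5*b*c + (-4 - c) = -4 - c + 5*b*c)
w(o, H) = (6 + H)/(2*o) (w(o, H) = (H + 6)/(o + o) = (6 + H)/((2*o)) = (6 + H)*(1/(2*o)) = (6 + H)/(2*o))
h(y, x) = 7*y/(2*(-4 + 24*x)) (h(y, x) = ((6 + 1)/(2*(-4 - x + 5*5*x)))*y = ((½)*7/(-4 - x + 25*x))*y = ((½)*7/(-4 + 24*x))*y = (7/(2*(-4 + 24*x)))*y = 7*y/(2*(-4 + 24*x)))
-6530*h(5, -5) = -22855*5/(4*(-1 + 6*(-5))) = -22855*5/(4*(-1 - 30)) = -22855*5/(4*(-31)) = -22855*5*(-1)/(4*31) = -6530*(-35/248) = 114275/124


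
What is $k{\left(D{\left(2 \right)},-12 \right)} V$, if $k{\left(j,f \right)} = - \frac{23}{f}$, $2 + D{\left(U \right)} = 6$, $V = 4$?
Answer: $\frac{23}{3} \approx 7.6667$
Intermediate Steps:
$D{\left(U \right)} = 4$ ($D{\left(U \right)} = -2 + 6 = 4$)
$k{\left(D{\left(2 \right)},-12 \right)} V = - \frac{23}{-12} \cdot 4 = \left(-23\right) \left(- \frac{1}{12}\right) 4 = \frac{23}{12} \cdot 4 = \frac{23}{3}$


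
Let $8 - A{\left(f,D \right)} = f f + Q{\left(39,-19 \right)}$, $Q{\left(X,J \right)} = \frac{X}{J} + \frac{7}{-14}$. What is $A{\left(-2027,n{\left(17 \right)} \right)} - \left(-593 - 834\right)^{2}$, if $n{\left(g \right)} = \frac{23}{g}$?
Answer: $- \frac{233511803}{38} \approx -6.145 \cdot 10^{6}$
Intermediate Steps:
$Q{\left(X,J \right)} = - \frac{1}{2} + \frac{X}{J}$ ($Q{\left(X,J \right)} = \frac{X}{J} + 7 \left(- \frac{1}{14}\right) = \frac{X}{J} - \frac{1}{2} = - \frac{1}{2} + \frac{X}{J}$)
$A{\left(f,D \right)} = \frac{401}{38} - f^{2}$ ($A{\left(f,D \right)} = 8 - \left(f f + \frac{39 - - \frac{19}{2}}{-19}\right) = 8 - \left(f^{2} - \frac{39 + \frac{19}{2}}{19}\right) = 8 - \left(f^{2} - \frac{97}{38}\right) = 8 - \left(- \frac{97}{38} + f^{2}\right) = \frac{401}{38} - f^{2}$)
$A{\left(-2027,n{\left(17 \right)} \right)} - \left(-593 - 834\right)^{2} = \left(\frac{401}{38} - \left(-2027\right)^{2}\right) - \left(-593 - 834\right)^{2} = \left(\frac{401}{38} - 4108729\right) - \left(-1427\right)^{2} = \left(\frac{401}{38} - 4108729\right) - 2036329 = - \frac{156131301}{38} - 2036329 = - \frac{233511803}{38}$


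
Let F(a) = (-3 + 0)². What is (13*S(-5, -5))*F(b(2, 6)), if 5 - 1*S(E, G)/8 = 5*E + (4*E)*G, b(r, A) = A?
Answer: -65520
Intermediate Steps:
S(E, G) = 40 - 40*E - 32*E*G (S(E, G) = 40 - 8*(5*E + (4*E)*G) = 40 - 8*(5*E + 4*E*G) = 40 + (-40*E - 32*E*G) = 40 - 40*E - 32*E*G)
F(a) = 9 (F(a) = (-3)² = 9)
(13*S(-5, -5))*F(b(2, 6)) = (13*(40 - 40*(-5) - 32*(-5)*(-5)))*9 = (13*(40 + 200 - 800))*9 = (13*(-560))*9 = -7280*9 = -65520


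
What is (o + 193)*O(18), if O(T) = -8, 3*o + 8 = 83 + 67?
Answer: -5768/3 ≈ -1922.7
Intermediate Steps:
o = 142/3 (o = -8/3 + (83 + 67)/3 = -8/3 + (1/3)*150 = -8/3 + 50 = 142/3 ≈ 47.333)
(o + 193)*O(18) = (142/3 + 193)*(-8) = (721/3)*(-8) = -5768/3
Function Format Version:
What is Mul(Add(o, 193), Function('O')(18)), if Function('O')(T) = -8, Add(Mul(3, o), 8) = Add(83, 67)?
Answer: Rational(-5768, 3) ≈ -1922.7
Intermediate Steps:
o = Rational(142, 3) (o = Add(Rational(-8, 3), Mul(Rational(1, 3), Add(83, 67))) = Add(Rational(-8, 3), Mul(Rational(1, 3), 150)) = Add(Rational(-8, 3), 50) = Rational(142, 3) ≈ 47.333)
Mul(Add(o, 193), Function('O')(18)) = Mul(Add(Rational(142, 3), 193), -8) = Mul(Rational(721, 3), -8) = Rational(-5768, 3)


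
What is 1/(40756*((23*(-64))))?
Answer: -1/59992832 ≈ -1.6669e-8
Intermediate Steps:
1/(40756*((23*(-64)))) = (1/40756)/(-1472) = (1/40756)*(-1/1472) = -1/59992832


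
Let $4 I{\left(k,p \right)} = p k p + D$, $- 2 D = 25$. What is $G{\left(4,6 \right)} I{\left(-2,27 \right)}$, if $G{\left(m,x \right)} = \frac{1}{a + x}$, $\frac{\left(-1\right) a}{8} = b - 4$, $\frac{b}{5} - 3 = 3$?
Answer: $\frac{2941}{1616} \approx 1.8199$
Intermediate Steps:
$b = 30$ ($b = 15 + 5 \cdot 3 = 15 + 15 = 30$)
$D = - \frac{25}{2}$ ($D = \left(- \frac{1}{2}\right) 25 = - \frac{25}{2} \approx -12.5$)
$a = -208$ ($a = - 8 \left(30 - 4\right) = \left(-8\right) 26 = -208$)
$I{\left(k,p \right)} = - \frac{25}{8} + \frac{k p^{2}}{4}$ ($I{\left(k,p \right)} = \frac{p k p - \frac{25}{2}}{4} = \frac{k p p - \frac{25}{2}}{4} = \frac{k p^{2} - \frac{25}{2}}{4} = \frac{- \frac{25}{2} + k p^{2}}{4} = - \frac{25}{8} + \frac{k p^{2}}{4}$)
$G{\left(m,x \right)} = \frac{1}{-208 + x}$
$G{\left(4,6 \right)} I{\left(-2,27 \right)} = \frac{- \frac{25}{8} + \frac{1}{4} \left(-2\right) 27^{2}}{-208 + 6} = \frac{- \frac{25}{8} + \frac{1}{4} \left(-2\right) 729}{-202} = - \frac{- \frac{25}{8} - \frac{729}{2}}{202} = \left(- \frac{1}{202}\right) \left(- \frac{2941}{8}\right) = \frac{2941}{1616}$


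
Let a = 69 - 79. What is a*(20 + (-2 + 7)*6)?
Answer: -500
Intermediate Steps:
a = -10
a*(20 + (-2 + 7)*6) = -10*(20 + (-2 + 7)*6) = -10*(20 + 5*6) = -10*(20 + 30) = -10*50 = -500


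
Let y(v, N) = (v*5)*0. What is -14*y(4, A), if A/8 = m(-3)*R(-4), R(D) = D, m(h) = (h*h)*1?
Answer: 0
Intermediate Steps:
m(h) = h² (m(h) = h²*1 = h²)
A = -288 (A = 8*((-3)²*(-4)) = 8*(9*(-4)) = 8*(-36) = -288)
y(v, N) = 0 (y(v, N) = (5*v)*0 = 0)
-14*y(4, A) = -14*0 = 0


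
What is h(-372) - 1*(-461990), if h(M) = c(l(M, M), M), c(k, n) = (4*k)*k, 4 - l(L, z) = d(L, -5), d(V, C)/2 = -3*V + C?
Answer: 20140086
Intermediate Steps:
d(V, C) = -6*V + 2*C (d(V, C) = 2*(-3*V + C) = 2*(C - 3*V) = -6*V + 2*C)
l(L, z) = 14 + 6*L (l(L, z) = 4 - (-6*L + 2*(-5)) = 4 - (-6*L - 10) = 4 - (-10 - 6*L) = 4 + (10 + 6*L) = 14 + 6*L)
c(k, n) = 4*k²
h(M) = 4*(14 + 6*M)²
h(-372) - 1*(-461990) = 16*(7 + 3*(-372))² - 1*(-461990) = 16*(7 - 1116)² + 461990 = 16*(-1109)² + 461990 = 16*1229881 + 461990 = 19678096 + 461990 = 20140086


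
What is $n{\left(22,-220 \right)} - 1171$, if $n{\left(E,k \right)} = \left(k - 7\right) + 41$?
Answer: $-1357$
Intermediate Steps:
$n{\left(E,k \right)} = 34 + k$ ($n{\left(E,k \right)} = \left(-7 + k\right) + 41 = 34 + k$)
$n{\left(22,-220 \right)} - 1171 = \left(34 - 220\right) - 1171 = -186 - 1171 = -1357$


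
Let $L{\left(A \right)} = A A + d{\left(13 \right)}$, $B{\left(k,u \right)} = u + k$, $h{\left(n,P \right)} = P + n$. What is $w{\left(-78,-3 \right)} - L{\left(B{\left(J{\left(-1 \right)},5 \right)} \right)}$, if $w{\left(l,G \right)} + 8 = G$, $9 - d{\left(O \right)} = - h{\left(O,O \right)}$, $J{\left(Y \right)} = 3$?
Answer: $-110$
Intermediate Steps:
$d{\left(O \right)} = 9 + 2 O$ ($d{\left(O \right)} = 9 - - (O + O) = 9 - - 2 O = 9 + 2 O$)
$w{\left(l,G \right)} = -8 + G$
$B{\left(k,u \right)} = k + u$
$L{\left(A \right)} = 35 + A^{2}$ ($L{\left(A \right)} = A A + \left(9 + 2 \cdot 13\right) = A^{2} + \left(9 + 26\right) = A^{2} + 35 = 35 + A^{2}$)
$w{\left(-78,-3 \right)} - L{\left(B{\left(J{\left(-1 \right)},5 \right)} \right)} = \left(-8 - 3\right) - \left(35 + \left(3 + 5\right)^{2}\right) = -11 - \left(35 + 8^{2}\right) = -11 - \left(35 + 64\right) = -11 - 99 = -110$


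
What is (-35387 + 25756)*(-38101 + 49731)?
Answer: -112008530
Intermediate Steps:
(-35387 + 25756)*(-38101 + 49731) = -9631*11630 = -112008530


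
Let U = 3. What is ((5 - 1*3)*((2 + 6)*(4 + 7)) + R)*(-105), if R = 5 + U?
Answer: -19320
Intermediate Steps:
R = 8 (R = 5 + 3 = 8)
((5 - 1*3)*((2 + 6)*(4 + 7)) + R)*(-105) = ((5 - 1*3)*((2 + 6)*(4 + 7)) + 8)*(-105) = ((5 - 3)*(8*11) + 8)*(-105) = (2*88 + 8)*(-105) = (176 + 8)*(-105) = 184*(-105) = -19320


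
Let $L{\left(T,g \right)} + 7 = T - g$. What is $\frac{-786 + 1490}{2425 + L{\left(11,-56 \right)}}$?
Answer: $\frac{704}{2485} \approx 0.2833$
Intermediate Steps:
$L{\left(T,g \right)} = -7 + T - g$ ($L{\left(T,g \right)} = -7 + \left(T - g\right) = -7 + T - g$)
$\frac{-786 + 1490}{2425 + L{\left(11,-56 \right)}} = \frac{-786 + 1490}{2425 - -60} = \frac{704}{2425 + \left(-7 + 11 + 56\right)} = \frac{704}{2425 + 60} = \frac{704}{2485}$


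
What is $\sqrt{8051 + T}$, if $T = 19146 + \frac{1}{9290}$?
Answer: $\frac{\sqrt{2347212616990}}{9290} \approx 164.92$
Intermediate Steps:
$T = \frac{177866341}{9290}$ ($T = 19146 + \frac{1}{9290} = \frac{177866341}{9290} \approx 19146.0$)
$\sqrt{8051 + T} = \sqrt{8051 + \frac{177866341}{9290}} = \sqrt{\frac{252660131}{9290}} = \frac{\sqrt{2347212616990}}{9290}$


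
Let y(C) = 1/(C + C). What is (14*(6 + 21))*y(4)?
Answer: 189/4 ≈ 47.250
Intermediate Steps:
y(C) = 1/(2*C)
(14*(6 + 21))*y(4) = (14*(6 + 21))*((1/2)/4) = (14*27)*((1/2)*(1/4)) = 378*(1/8) = 189/4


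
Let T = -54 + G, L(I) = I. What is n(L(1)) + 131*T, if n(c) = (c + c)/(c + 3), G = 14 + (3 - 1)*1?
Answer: -9955/2 ≈ -4977.5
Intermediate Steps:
G = 16 (G = 14 + 2*1 = 14 + 2 = 16)
n(c) = 2*c/(3 + c) (n(c) = (2*c)/(3 + c) = 2*c/(3 + c))
T = -38 (T = -54 + 16 = -38)
n(L(1)) + 131*T = 2*1/(3 + 1) + 131*(-38) = 2*1/4 - 4978 = 2*1*(1/4) - 4978 = 1/2 - 4978 = -9955/2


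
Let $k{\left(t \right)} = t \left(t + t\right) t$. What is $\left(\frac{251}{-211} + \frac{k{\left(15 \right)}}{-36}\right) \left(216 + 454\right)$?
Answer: $- \frac{26675045}{211} \approx -1.2642 \cdot 10^{5}$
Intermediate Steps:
$k{\left(t \right)} = 2 t^{3}$ ($k{\left(t \right)} = t 2 t t = t 2 t^{2} = 2 t^{3}$)
$\left(\frac{251}{-211} + \frac{k{\left(15 \right)}}{-36}\right) \left(216 + 454\right) = \left(\frac{251}{-211} + \frac{2 \cdot 15^{3}}{-36}\right) \left(216 + 454\right) = \left(251 \left(- \frac{1}{211}\right) + 2 \cdot 3375 \left(- \frac{1}{36}\right)\right) 670 = \left(- \frac{251}{211} + 6750 \left(- \frac{1}{36}\right)\right) 670 = \left(- \frac{251}{211} - \frac{375}{2}\right) 670 = \left(- \frac{79627}{422}\right) 670 = - \frac{26675045}{211}$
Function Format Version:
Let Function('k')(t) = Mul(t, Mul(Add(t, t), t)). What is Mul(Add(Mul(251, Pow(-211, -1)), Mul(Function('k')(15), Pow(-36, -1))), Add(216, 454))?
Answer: Rational(-26675045, 211) ≈ -1.2642e+5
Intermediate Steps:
Function('k')(t) = Mul(2, Pow(t, 3)) (Function('k')(t) = Mul(t, Mul(Mul(2, t), t)) = Mul(t, Mul(2, Pow(t, 2))) = Mul(2, Pow(t, 3)))
Mul(Add(Mul(251, Pow(-211, -1)), Mul(Function('k')(15), Pow(-36, -1))), Add(216, 454)) = Mul(Add(Mul(251, Pow(-211, -1)), Mul(Mul(2, Pow(15, 3)), Pow(-36, -1))), Add(216, 454)) = Mul(Add(Mul(251, Rational(-1, 211)), Mul(Mul(2, 3375), Rational(-1, 36))), 670) = Mul(Add(Rational(-251, 211), Mul(6750, Rational(-1, 36))), 670) = Mul(Add(Rational(-251, 211), Rational(-375, 2)), 670) = Mul(Rational(-79627, 422), 670) = Rational(-26675045, 211)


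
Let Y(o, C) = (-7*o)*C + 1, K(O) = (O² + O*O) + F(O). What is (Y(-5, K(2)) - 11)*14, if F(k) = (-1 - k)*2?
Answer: 840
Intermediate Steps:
F(k) = -2 - 2*k
K(O) = -2 - 2*O + 2*O² (K(O) = (O² + O*O) + (-2 - 2*O) = (O² + O²) + (-2 - 2*O) = 2*O² + (-2 - 2*O) = -2 - 2*O + 2*O²)
Y(o, C) = 1 - 7*C*o (Y(o, C) = -7*C*o + 1 = 1 - 7*C*o)
(Y(-5, K(2)) - 11)*14 = ((1 - 7*(-2 - 2*2 + 2*2²)*(-5)) - 11)*14 = ((1 - 7*(-2 - 4 + 2*4)*(-5)) - 11)*14 = ((1 - 7*(-2 - 4 + 8)*(-5)) - 11)*14 = ((1 - 7*2*(-5)) - 11)*14 = ((1 + 70) - 11)*14 = (71 - 11)*14 = 60*14 = 840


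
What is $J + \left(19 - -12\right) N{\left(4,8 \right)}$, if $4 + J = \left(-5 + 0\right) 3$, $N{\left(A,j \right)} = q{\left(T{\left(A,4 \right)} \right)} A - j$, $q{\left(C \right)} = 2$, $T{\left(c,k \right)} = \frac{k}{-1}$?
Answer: $-19$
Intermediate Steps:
$T{\left(c,k \right)} = - k$ ($T{\left(c,k \right)} = k \left(-1\right) = - k$)
$N{\left(A,j \right)} = - j + 2 A$ ($N{\left(A,j \right)} = 2 A - j = - j + 2 A$)
$J = -19$ ($J = -4 + \left(-5 + 0\right) 3 = -4 - 15 = -19$)
$J + \left(19 - -12\right) N{\left(4,8 \right)} = -19 + \left(19 - -12\right) \left(\left(-1\right) 8 + 2 \cdot 4\right) = -19 + \left(19 + 12\right) \left(-8 + 8\right) = -19 + 31 \cdot 0 = -19 + 0 = -19$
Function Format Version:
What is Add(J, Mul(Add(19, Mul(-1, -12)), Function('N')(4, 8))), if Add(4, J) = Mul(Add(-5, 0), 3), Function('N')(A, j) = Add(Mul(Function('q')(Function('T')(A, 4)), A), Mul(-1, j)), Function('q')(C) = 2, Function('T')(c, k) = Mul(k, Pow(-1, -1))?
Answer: -19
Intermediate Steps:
Function('T')(c, k) = Mul(-1, k) (Function('T')(c, k) = Mul(k, -1) = Mul(-1, k))
Function('N')(A, j) = Add(Mul(-1, j), Mul(2, A)) (Function('N')(A, j) = Add(Mul(2, A), Mul(-1, j)) = Add(Mul(-1, j), Mul(2, A)))
J = -19 (J = Add(-4, Mul(Add(-5, 0), 3)) = Add(-4, Mul(-5, 3)) = Add(-4, -15) = -19)
Add(J, Mul(Add(19, Mul(-1, -12)), Function('N')(4, 8))) = Add(-19, Mul(Add(19, Mul(-1, -12)), Add(Mul(-1, 8), Mul(2, 4)))) = Add(-19, Mul(Add(19, 12), Add(-8, 8))) = Add(-19, Mul(31, 0)) = Add(-19, 0) = -19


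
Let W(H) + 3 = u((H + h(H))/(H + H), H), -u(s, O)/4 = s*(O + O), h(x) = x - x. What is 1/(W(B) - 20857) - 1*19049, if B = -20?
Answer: -395838221/20780 ≈ -19049.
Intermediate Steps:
h(x) = 0
u(s, O) = -8*O*s (u(s, O) = -4*s*(O + O) = -4*s*2*O = -8*O*s)
W(H) = -3 - 4*H (W(H) = -3 - 8*H*(H + 0)/(H + H) = -3 - 8*H*H/((2*H)) = -3 - 8*H*H*(1/(2*H)) = -3 - 8*H*½ = -3 - 4*H)
1/(W(B) - 20857) - 1*19049 = 1/((-3 - 4*(-20)) - 20857) - 1*19049 = 1/((-3 + 80) - 20857) - 19049 = 1/(77 - 20857) - 19049 = 1/(-20780) - 19049 = -1/20780 - 19049 = -395838221/20780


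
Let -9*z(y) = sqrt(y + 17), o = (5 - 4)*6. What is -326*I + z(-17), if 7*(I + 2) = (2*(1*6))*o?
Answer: -18908/7 ≈ -2701.1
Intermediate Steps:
o = 6 (o = 1*6 = 6)
z(y) = -sqrt(17 + y)/9 (z(y) = -sqrt(y + 17)/9 = -sqrt(17 + y)/9)
I = 58/7 (I = -2 + ((2*(1*6))*6)/7 = -2 + ((2*6)*6)/7 = -2 + (12*6)/7 = -2 + (1/7)*72 = -2 + 72/7 = 58/7 ≈ 8.2857)
-326*I + z(-17) = -326*58/7 - sqrt(17 - 17)/9 = -18908/7 - sqrt(0)/9 = -18908/7 - 1/9*0 = -18908/7 + 0 = -18908/7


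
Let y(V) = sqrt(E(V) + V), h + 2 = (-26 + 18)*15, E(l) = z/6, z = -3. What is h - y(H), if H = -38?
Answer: -122 - I*sqrt(154)/2 ≈ -122.0 - 6.2048*I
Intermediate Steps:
E(l) = -1/2 (E(l) = -3/6 = -3*1/6 = -1/2)
h = -122 (h = -2 + (-26 + 18)*15 = -2 - 8*15 = -2 - 120 = -122)
y(V) = sqrt(-1/2 + V)
h - y(H) = -122 - sqrt(-2 + 4*(-38))/2 = -122 - sqrt(-2 - 152)/2 = -122 - sqrt(-154)/2 = -122 - I*sqrt(154)/2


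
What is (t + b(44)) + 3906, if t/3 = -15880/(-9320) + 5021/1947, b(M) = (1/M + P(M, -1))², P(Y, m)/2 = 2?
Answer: 104727655667/26614192 ≈ 3935.0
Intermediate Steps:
P(Y, m) = 4 (P(Y, m) = 2*2 = 4)
b(M) = (4 + 1/M)² (b(M) = (1/M + 4)² = (4 + 1/M)²)
t = 1942852/151217 (t = 3*(-15880/(-9320) + 5021/1947) = 3*(-15880*(-1/9320) + 5021*(1/1947)) = 3*(397/233 + 5021/1947) = 3*(1942852/453651) = 1942852/151217 ≈ 12.848)
(t + b(44)) + 3906 = (1942852/151217 + (1 + 4*44)²/44²) + 3906 = (1942852/151217 + (1 + 176)²/1936) + 3906 = (1942852/151217 + (1/1936)*177²) + 3906 = (1942852/151217 + (1/1936)*31329) + 3906 = (1942852/151217 + 31329/1936) + 3906 = 772621715/26614192 + 3906 = 104727655667/26614192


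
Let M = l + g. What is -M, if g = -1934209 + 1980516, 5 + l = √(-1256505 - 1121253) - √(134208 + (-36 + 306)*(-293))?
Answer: -46302 + 3*√6122 - I*√2377758 ≈ -46067.0 - 1542.0*I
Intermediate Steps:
l = -5 - 3*√6122 + I*√2377758 (l = -5 + (√(-1256505 - 1121253) - √(134208 + (-36 + 306)*(-293))) = -5 + (√(-2377758) - √(134208 + 270*(-293))) = -5 + (I*√2377758 - √(134208 - 79110)) = -5 + (I*√2377758 - √55098) = -5 + (I*√2377758 - 3*√6122) = -5 + (-3*√6122 + I*√2377758) = -5 - 3*√6122 + I*√2377758 ≈ -239.73 + 1542.0*I)
g = 46307
M = 46302 - 3*√6122 + I*√2377758 (M = (-5 - 3*√6122 + I*√2377758) + 46307 = 46302 - 3*√6122 + I*√2377758 ≈ 46067.0 + 1542.0*I)
-M = -(46302 - 3*√6122 + I*√2377758) = -46302 + 3*√6122 - I*√2377758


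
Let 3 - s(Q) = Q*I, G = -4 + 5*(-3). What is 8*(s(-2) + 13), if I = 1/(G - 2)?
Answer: 2672/21 ≈ 127.24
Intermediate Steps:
G = -19 (G = -4 - 15 = -19)
I = -1/21 (I = 1/(-19 - 2) = 1/(-21) = -1/21 ≈ -0.047619)
s(Q) = 3 + Q/21 (s(Q) = 3 - Q*(-1)/21 = 3 - (-1)*Q/21 = 3 + Q/21)
8*(s(-2) + 13) = 8*((3 + (1/21)*(-2)) + 13) = 8*((3 - 2/21) + 13) = 8*(61/21 + 13) = 8*(334/21) = 2672/21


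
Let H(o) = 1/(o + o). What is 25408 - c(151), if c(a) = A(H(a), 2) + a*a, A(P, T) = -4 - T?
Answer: 2613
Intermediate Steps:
H(o) = 1/(2*o)
c(a) = -6 + a² (c(a) = (-4 - 1*2) + a*a = (-4 - 2) + a² = -6 + a²)
25408 - c(151) = 25408 - (-6 + 151²) = 25408 - (-6 + 22801) = 25408 - 1*22795 = 25408 - 22795 = 2613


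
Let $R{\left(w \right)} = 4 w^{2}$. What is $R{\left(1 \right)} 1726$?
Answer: $6904$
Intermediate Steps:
$R{\left(1 \right)} 1726 = 4 \cdot 1^{2} \cdot 1726 = 4 \cdot 1 \cdot 1726 = 4 \cdot 1726 = 6904$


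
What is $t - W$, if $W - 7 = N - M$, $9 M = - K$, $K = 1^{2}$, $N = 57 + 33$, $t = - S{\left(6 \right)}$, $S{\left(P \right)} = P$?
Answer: $- \frac{928}{9} \approx -103.11$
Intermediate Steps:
$t = -6$ ($t = \left(-1\right) 6 = -6$)
$N = 90$
$K = 1$
$M = - \frac{1}{9}$ ($M = \frac{\left(-1\right) 1}{9} = \frac{1}{9} \left(-1\right) = - \frac{1}{9} \approx -0.11111$)
$W = \frac{874}{9}$ ($W = 7 + \left(90 - - \frac{1}{9}\right) = 7 + \left(90 + \frac{1}{9}\right) = 7 + \frac{811}{9} = \frac{874}{9} \approx 97.111$)
$t - W = -6 - \frac{874}{9} = - \frac{928}{9}$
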